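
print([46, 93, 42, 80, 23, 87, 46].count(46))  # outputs 2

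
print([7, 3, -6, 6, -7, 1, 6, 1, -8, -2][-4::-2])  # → [6, -7, -6, 7]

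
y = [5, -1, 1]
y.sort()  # [-1, 1, 5]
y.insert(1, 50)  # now [-1, 50, 1, 5]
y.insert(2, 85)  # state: [-1, 50, 85, 1, 5]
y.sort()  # [-1, 1, 5, 50, 85]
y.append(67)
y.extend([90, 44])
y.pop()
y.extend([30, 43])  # [-1, 1, 5, 50, 85, 67, 90, 30, 43]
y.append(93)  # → [-1, 1, 5, 50, 85, 67, 90, 30, 43, 93]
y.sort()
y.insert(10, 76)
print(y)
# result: [-1, 1, 5, 30, 43, 50, 67, 85, 90, 93, 76]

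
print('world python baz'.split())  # ['world', 'python', 'baz']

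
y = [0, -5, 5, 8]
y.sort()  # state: [-5, 0, 5, 8]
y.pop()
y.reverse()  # [5, 0, -5]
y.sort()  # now [-5, 0, 5]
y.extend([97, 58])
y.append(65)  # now [-5, 0, 5, 97, 58, 65]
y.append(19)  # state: [-5, 0, 5, 97, 58, 65, 19]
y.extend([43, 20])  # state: [-5, 0, 5, 97, 58, 65, 19, 43, 20]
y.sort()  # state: [-5, 0, 5, 19, 20, 43, 58, 65, 97]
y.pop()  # 97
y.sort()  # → [-5, 0, 5, 19, 20, 43, 58, 65]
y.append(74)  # [-5, 0, 5, 19, 20, 43, 58, 65, 74]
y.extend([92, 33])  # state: [-5, 0, 5, 19, 20, 43, 58, 65, 74, 92, 33]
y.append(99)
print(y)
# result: [-5, 0, 5, 19, 20, 43, 58, 65, 74, 92, 33, 99]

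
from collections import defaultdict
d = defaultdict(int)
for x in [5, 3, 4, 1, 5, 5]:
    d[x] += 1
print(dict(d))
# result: {5: 3, 3: 1, 4: 1, 1: 1}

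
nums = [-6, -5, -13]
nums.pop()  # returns -13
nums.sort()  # [-6, -5]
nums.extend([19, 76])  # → [-6, -5, 19, 76]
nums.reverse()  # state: [76, 19, -5, -6]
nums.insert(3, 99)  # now [76, 19, -5, 99, -6]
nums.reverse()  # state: [-6, 99, -5, 19, 76]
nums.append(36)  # [-6, 99, -5, 19, 76, 36]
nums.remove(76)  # [-6, 99, -5, 19, 36]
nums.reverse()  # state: [36, 19, -5, 99, -6]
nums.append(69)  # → [36, 19, -5, 99, -6, 69]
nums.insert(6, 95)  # [36, 19, -5, 99, -6, 69, 95]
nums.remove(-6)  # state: [36, 19, -5, 99, 69, 95]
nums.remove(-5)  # [36, 19, 99, 69, 95]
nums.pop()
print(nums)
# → [36, 19, 99, 69]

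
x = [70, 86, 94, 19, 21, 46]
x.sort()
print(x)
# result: [19, 21, 46, 70, 86, 94]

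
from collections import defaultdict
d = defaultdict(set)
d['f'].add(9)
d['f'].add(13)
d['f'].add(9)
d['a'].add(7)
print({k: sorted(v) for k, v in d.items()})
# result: {'f': [9, 13], 'a': [7]}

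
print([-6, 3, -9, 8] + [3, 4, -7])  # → [-6, 3, -9, 8, 3, 4, -7]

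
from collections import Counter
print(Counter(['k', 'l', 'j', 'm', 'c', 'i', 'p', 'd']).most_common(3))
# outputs [('k', 1), ('l', 1), ('j', 1)]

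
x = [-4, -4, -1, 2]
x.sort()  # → [-4, -4, -1, 2]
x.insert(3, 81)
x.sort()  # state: [-4, -4, -1, 2, 81]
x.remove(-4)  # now [-4, -1, 2, 81]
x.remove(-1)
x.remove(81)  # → [-4, 2]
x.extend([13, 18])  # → [-4, 2, 13, 18]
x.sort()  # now [-4, 2, 13, 18]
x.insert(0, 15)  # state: [15, -4, 2, 13, 18]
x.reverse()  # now [18, 13, 2, -4, 15]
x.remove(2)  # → [18, 13, -4, 15]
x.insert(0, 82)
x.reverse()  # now [15, -4, 13, 18, 82]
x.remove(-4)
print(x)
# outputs [15, 13, 18, 82]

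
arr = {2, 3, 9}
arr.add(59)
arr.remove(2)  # {3, 9, 59}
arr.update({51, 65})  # {3, 9, 51, 59, 65}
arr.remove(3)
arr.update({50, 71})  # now {9, 50, 51, 59, 65, 71}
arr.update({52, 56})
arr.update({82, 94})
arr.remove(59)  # {9, 50, 51, 52, 56, 65, 71, 82, 94}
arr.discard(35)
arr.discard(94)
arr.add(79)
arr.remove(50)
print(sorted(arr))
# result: [9, 51, 52, 56, 65, 71, 79, 82]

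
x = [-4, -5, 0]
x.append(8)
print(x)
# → [-4, -5, 0, 8]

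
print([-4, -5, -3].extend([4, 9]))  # None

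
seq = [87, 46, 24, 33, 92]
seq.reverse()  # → [92, 33, 24, 46, 87]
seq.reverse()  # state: [87, 46, 24, 33, 92]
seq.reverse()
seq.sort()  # [24, 33, 46, 87, 92]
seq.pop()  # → 92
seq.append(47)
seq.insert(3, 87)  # [24, 33, 46, 87, 87, 47]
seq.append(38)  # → [24, 33, 46, 87, 87, 47, 38]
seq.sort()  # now [24, 33, 38, 46, 47, 87, 87]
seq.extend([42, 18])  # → [24, 33, 38, 46, 47, 87, 87, 42, 18]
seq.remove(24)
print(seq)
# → [33, 38, 46, 47, 87, 87, 42, 18]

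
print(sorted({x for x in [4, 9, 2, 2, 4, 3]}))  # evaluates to [2, 3, 4, 9]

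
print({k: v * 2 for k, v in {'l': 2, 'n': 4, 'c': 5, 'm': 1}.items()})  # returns {'l': 4, 'n': 8, 'c': 10, 'm': 2}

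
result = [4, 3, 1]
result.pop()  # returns 1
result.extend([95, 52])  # [4, 3, 95, 52]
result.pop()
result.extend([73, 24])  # [4, 3, 95, 73, 24]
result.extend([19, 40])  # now [4, 3, 95, 73, 24, 19, 40]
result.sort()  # [3, 4, 19, 24, 40, 73, 95]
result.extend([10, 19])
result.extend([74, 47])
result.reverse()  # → [47, 74, 19, 10, 95, 73, 40, 24, 19, 4, 3]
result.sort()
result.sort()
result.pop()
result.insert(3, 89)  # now [3, 4, 10, 89, 19, 19, 24, 40, 47, 73, 74]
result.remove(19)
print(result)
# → [3, 4, 10, 89, 19, 24, 40, 47, 73, 74]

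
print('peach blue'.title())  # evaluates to Peach Blue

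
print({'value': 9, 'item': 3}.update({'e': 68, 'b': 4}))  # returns None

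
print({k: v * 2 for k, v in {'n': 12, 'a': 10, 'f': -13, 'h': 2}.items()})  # {'n': 24, 'a': 20, 'f': -26, 'h': 4}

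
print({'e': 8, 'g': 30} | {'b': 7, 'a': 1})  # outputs {'e': 8, 'g': 30, 'b': 7, 'a': 1}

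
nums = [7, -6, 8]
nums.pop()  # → 8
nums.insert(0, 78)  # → [78, 7, -6]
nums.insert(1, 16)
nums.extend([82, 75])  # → [78, 16, 7, -6, 82, 75]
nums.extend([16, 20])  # [78, 16, 7, -6, 82, 75, 16, 20]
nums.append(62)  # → [78, 16, 7, -6, 82, 75, 16, 20, 62]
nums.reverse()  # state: [62, 20, 16, 75, 82, -6, 7, 16, 78]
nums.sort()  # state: [-6, 7, 16, 16, 20, 62, 75, 78, 82]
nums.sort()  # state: [-6, 7, 16, 16, 20, 62, 75, 78, 82]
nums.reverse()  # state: [82, 78, 75, 62, 20, 16, 16, 7, -6]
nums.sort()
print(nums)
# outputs [-6, 7, 16, 16, 20, 62, 75, 78, 82]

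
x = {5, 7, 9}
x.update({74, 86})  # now {5, 7, 9, 74, 86}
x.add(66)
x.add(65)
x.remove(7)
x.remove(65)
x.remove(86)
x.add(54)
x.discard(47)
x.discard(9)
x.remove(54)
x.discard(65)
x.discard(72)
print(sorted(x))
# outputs [5, 66, 74]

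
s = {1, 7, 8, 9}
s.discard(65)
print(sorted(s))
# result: [1, 7, 8, 9]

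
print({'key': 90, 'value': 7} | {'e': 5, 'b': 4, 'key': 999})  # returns {'key': 999, 'value': 7, 'e': 5, 'b': 4}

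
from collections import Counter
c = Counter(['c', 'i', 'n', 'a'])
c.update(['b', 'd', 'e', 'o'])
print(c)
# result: Counter({'c': 1, 'i': 1, 'n': 1, 'a': 1, 'b': 1, 'd': 1, 'e': 1, 'o': 1})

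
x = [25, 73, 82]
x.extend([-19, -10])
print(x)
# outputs [25, 73, 82, -19, -10]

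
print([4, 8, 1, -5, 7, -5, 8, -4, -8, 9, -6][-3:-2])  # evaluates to [-8]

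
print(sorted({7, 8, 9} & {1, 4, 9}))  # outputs [9]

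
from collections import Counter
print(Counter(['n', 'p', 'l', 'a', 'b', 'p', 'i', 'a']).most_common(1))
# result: [('p', 2)]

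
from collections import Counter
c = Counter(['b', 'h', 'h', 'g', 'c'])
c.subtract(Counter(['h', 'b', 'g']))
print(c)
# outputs Counter({'h': 1, 'c': 1, 'b': 0, 'g': 0})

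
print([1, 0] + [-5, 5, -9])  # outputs [1, 0, -5, 5, -9]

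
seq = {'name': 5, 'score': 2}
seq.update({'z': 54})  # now {'name': 5, 'score': 2, 'z': 54}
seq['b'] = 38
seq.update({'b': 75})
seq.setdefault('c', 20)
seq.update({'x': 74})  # {'name': 5, 'score': 2, 'z': 54, 'b': 75, 'c': 20, 'x': 74}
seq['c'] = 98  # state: {'name': 5, 'score': 2, 'z': 54, 'b': 75, 'c': 98, 'x': 74}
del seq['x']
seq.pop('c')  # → 98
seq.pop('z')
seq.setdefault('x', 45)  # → 45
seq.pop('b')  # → 75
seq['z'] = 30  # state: {'name': 5, 'score': 2, 'x': 45, 'z': 30}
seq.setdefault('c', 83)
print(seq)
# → {'name': 5, 'score': 2, 'x': 45, 'z': 30, 'c': 83}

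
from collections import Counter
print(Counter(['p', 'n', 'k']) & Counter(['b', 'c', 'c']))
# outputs Counter()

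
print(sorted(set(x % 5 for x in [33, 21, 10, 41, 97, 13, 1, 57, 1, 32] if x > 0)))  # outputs [0, 1, 2, 3]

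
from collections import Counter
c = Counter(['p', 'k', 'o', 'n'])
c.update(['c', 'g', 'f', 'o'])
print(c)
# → Counter({'o': 2, 'p': 1, 'k': 1, 'n': 1, 'c': 1, 'g': 1, 'f': 1})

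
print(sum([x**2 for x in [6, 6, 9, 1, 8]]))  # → 218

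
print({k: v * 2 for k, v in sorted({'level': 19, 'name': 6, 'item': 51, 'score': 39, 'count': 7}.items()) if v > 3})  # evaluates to {'count': 14, 'item': 102, 'level': 38, 'name': 12, 'score': 78}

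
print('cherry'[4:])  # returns ry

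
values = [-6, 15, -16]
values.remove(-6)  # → [15, -16]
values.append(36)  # [15, -16, 36]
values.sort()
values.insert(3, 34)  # [-16, 15, 36, 34]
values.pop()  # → 34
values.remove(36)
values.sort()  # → [-16, 15]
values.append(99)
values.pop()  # 99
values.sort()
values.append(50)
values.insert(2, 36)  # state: [-16, 15, 36, 50]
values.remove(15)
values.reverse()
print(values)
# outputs [50, 36, -16]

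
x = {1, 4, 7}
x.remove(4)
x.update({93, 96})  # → {1, 7, 93, 96}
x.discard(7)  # {1, 93, 96}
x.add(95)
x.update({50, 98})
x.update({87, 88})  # {1, 50, 87, 88, 93, 95, 96, 98}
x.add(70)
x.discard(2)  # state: {1, 50, 70, 87, 88, 93, 95, 96, 98}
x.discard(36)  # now {1, 50, 70, 87, 88, 93, 95, 96, 98}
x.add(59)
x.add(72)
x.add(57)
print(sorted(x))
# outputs [1, 50, 57, 59, 70, 72, 87, 88, 93, 95, 96, 98]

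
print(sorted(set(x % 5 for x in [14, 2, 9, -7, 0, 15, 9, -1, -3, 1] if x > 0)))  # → [0, 1, 2, 4]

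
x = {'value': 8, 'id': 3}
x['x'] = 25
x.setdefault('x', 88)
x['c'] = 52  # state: {'value': 8, 'id': 3, 'x': 25, 'c': 52}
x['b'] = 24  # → {'value': 8, 'id': 3, 'x': 25, 'c': 52, 'b': 24}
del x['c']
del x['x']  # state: {'value': 8, 'id': 3, 'b': 24}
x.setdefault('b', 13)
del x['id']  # {'value': 8, 'b': 24}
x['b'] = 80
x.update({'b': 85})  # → {'value': 8, 'b': 85}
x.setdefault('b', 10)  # 85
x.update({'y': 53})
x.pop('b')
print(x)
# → {'value': 8, 'y': 53}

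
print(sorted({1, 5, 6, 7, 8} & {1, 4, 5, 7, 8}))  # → [1, 5, 7, 8]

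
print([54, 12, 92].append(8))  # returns None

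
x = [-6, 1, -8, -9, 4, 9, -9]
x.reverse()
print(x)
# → [-9, 9, 4, -9, -8, 1, -6]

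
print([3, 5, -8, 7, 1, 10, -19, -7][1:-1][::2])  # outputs [5, 7, 10]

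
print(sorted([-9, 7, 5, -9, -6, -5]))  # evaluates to [-9, -9, -6, -5, 5, 7]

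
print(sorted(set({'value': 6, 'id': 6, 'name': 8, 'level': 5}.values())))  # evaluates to [5, 6, 8]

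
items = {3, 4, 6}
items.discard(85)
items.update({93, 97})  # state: {3, 4, 6, 93, 97}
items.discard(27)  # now {3, 4, 6, 93, 97}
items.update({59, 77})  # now {3, 4, 6, 59, 77, 93, 97}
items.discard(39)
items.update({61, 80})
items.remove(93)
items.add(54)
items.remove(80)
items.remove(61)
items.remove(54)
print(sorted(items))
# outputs [3, 4, 6, 59, 77, 97]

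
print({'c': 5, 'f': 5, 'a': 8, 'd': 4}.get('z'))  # None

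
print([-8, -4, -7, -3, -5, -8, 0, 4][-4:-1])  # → [-5, -8, 0]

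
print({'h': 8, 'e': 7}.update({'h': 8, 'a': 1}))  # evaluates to None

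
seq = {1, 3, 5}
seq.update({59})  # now {1, 3, 5, 59}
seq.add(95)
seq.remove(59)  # {1, 3, 5, 95}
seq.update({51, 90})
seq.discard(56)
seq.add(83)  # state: {1, 3, 5, 51, 83, 90, 95}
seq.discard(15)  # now {1, 3, 5, 51, 83, 90, 95}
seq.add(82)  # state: {1, 3, 5, 51, 82, 83, 90, 95}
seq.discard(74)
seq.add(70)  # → {1, 3, 5, 51, 70, 82, 83, 90, 95}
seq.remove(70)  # {1, 3, 5, 51, 82, 83, 90, 95}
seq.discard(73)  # {1, 3, 5, 51, 82, 83, 90, 95}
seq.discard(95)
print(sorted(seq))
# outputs [1, 3, 5, 51, 82, 83, 90]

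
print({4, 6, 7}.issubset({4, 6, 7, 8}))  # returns True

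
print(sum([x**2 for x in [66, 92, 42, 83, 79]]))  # 27714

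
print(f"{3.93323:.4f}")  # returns 3.9332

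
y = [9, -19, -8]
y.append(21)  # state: [9, -19, -8, 21]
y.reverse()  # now [21, -8, -19, 9]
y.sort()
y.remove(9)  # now [-19, -8, 21]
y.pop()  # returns 21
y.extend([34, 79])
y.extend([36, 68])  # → [-19, -8, 34, 79, 36, 68]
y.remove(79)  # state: [-19, -8, 34, 36, 68]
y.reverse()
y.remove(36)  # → [68, 34, -8, -19]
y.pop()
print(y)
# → [68, 34, -8]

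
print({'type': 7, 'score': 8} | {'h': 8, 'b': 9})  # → {'type': 7, 'score': 8, 'h': 8, 'b': 9}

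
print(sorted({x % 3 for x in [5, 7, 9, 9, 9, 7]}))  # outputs [0, 1, 2]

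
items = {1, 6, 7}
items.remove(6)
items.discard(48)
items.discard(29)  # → {1, 7}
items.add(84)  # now {1, 7, 84}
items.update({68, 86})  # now {1, 7, 68, 84, 86}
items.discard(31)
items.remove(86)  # {1, 7, 68, 84}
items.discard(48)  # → {1, 7, 68, 84}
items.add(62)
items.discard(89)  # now {1, 7, 62, 68, 84}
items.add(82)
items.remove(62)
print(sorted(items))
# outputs [1, 7, 68, 82, 84]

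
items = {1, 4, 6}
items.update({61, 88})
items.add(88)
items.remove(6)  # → {1, 4, 61, 88}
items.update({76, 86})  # {1, 4, 61, 76, 86, 88}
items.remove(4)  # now {1, 61, 76, 86, 88}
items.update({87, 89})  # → {1, 61, 76, 86, 87, 88, 89}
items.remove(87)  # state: {1, 61, 76, 86, 88, 89}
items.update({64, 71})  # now {1, 61, 64, 71, 76, 86, 88, 89}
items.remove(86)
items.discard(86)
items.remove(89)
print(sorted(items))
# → [1, 61, 64, 71, 76, 88]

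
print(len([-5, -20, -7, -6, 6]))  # 5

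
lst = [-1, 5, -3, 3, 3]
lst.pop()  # 3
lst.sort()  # [-3, -1, 3, 5]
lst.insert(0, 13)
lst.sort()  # [-3, -1, 3, 5, 13]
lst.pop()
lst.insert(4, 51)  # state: [-3, -1, 3, 5, 51]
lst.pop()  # 51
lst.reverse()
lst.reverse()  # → [-3, -1, 3, 5]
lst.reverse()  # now [5, 3, -1, -3]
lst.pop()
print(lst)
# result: [5, 3, -1]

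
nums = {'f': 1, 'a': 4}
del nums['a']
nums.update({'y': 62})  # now {'f': 1, 'y': 62}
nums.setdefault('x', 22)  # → 22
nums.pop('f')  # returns 1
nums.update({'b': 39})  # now {'y': 62, 'x': 22, 'b': 39}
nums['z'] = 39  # {'y': 62, 'x': 22, 'b': 39, 'z': 39}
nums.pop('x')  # 22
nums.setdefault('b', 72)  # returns 39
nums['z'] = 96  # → {'y': 62, 'b': 39, 'z': 96}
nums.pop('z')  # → 96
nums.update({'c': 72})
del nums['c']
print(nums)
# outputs {'y': 62, 'b': 39}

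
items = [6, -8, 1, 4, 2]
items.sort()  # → [-8, 1, 2, 4, 6]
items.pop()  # 6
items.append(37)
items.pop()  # 37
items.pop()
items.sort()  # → [-8, 1, 2]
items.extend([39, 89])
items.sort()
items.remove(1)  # [-8, 2, 39, 89]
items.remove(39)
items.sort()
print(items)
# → [-8, 2, 89]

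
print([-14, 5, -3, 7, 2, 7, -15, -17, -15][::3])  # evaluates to [-14, 7, -15]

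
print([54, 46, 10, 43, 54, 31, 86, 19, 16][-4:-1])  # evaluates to [31, 86, 19]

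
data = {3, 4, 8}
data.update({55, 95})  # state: {3, 4, 8, 55, 95}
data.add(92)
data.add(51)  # {3, 4, 8, 51, 55, 92, 95}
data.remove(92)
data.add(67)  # {3, 4, 8, 51, 55, 67, 95}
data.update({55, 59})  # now {3, 4, 8, 51, 55, 59, 67, 95}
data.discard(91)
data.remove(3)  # {4, 8, 51, 55, 59, 67, 95}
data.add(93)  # {4, 8, 51, 55, 59, 67, 93, 95}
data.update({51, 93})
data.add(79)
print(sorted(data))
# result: [4, 8, 51, 55, 59, 67, 79, 93, 95]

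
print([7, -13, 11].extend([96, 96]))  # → None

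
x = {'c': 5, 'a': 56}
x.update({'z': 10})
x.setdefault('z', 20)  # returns 10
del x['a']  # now {'c': 5, 'z': 10}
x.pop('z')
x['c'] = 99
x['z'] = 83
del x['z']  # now {'c': 99}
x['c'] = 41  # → {'c': 41}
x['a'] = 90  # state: {'c': 41, 'a': 90}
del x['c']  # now {'a': 90}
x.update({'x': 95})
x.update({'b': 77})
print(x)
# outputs {'a': 90, 'x': 95, 'b': 77}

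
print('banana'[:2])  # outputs ba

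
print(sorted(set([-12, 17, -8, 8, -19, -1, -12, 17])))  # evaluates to [-19, -12, -8, -1, 8, 17]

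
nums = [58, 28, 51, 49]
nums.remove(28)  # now [58, 51, 49]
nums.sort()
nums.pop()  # 58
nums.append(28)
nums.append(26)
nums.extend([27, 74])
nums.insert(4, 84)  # [49, 51, 28, 26, 84, 27, 74]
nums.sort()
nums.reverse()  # [84, 74, 51, 49, 28, 27, 26]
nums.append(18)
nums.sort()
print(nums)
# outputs [18, 26, 27, 28, 49, 51, 74, 84]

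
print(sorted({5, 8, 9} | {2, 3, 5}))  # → [2, 3, 5, 8, 9]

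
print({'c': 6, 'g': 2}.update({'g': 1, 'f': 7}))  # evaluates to None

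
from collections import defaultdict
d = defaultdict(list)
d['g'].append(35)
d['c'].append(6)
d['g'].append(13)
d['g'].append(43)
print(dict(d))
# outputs {'g': [35, 13, 43], 'c': [6]}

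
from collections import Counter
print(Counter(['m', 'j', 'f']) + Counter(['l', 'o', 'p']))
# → Counter({'m': 1, 'j': 1, 'f': 1, 'l': 1, 'o': 1, 'p': 1})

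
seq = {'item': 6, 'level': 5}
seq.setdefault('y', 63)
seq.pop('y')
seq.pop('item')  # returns 6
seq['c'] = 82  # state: {'level': 5, 'c': 82}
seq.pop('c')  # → 82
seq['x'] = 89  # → {'level': 5, 'x': 89}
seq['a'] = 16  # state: {'level': 5, 'x': 89, 'a': 16}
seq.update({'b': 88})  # {'level': 5, 'x': 89, 'a': 16, 'b': 88}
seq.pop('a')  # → 16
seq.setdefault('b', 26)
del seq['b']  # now {'level': 5, 'x': 89}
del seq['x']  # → {'level': 5}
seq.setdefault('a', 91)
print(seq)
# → {'level': 5, 'a': 91}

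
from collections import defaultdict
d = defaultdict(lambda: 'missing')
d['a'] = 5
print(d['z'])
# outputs missing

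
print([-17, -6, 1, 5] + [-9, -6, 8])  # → [-17, -6, 1, 5, -9, -6, 8]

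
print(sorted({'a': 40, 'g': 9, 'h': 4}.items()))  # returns [('a', 40), ('g', 9), ('h', 4)]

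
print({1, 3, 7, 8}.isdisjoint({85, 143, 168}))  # True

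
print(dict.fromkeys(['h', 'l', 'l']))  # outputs {'h': None, 'l': None}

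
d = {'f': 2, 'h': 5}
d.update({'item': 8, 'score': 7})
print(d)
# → {'f': 2, 'h': 5, 'item': 8, 'score': 7}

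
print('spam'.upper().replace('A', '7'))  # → SP7M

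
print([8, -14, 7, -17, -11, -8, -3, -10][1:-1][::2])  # [-14, -17, -8]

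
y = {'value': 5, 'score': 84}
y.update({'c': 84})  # {'value': 5, 'score': 84, 'c': 84}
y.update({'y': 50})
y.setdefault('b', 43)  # 43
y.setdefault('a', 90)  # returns 90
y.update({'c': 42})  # {'value': 5, 'score': 84, 'c': 42, 'y': 50, 'b': 43, 'a': 90}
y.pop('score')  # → 84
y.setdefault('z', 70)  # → 70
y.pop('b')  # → 43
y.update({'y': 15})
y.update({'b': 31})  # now {'value': 5, 'c': 42, 'y': 15, 'a': 90, 'z': 70, 'b': 31}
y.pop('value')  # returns 5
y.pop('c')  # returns 42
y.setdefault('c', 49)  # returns 49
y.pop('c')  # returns 49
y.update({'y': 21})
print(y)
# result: {'y': 21, 'a': 90, 'z': 70, 'b': 31}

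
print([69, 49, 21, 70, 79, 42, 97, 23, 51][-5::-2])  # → [79, 21, 69]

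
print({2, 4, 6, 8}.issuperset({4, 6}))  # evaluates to True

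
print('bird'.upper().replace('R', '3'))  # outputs BI3D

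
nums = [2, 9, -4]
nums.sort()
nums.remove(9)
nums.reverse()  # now [2, -4]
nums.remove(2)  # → [-4]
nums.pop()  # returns -4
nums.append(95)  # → [95]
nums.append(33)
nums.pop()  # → 33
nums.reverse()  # [95]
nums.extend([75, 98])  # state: [95, 75, 98]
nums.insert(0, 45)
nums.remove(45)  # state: [95, 75, 98]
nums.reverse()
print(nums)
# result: [98, 75, 95]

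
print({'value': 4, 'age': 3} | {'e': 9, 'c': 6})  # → {'value': 4, 'age': 3, 'e': 9, 'c': 6}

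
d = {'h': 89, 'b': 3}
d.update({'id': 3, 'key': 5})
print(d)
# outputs {'h': 89, 'b': 3, 'id': 3, 'key': 5}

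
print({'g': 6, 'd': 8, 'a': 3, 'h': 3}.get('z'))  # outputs None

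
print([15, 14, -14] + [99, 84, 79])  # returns [15, 14, -14, 99, 84, 79]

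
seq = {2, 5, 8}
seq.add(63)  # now {2, 5, 8, 63}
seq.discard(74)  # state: {2, 5, 8, 63}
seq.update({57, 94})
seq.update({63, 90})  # {2, 5, 8, 57, 63, 90, 94}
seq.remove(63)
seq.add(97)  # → {2, 5, 8, 57, 90, 94, 97}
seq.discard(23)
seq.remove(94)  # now {2, 5, 8, 57, 90, 97}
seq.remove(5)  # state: {2, 8, 57, 90, 97}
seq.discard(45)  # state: {2, 8, 57, 90, 97}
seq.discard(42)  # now {2, 8, 57, 90, 97}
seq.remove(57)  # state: {2, 8, 90, 97}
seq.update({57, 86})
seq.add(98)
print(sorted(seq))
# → [2, 8, 57, 86, 90, 97, 98]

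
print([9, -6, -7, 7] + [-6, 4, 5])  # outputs [9, -6, -7, 7, -6, 4, 5]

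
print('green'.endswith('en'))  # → True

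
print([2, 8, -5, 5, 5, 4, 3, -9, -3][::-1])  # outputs [-3, -9, 3, 4, 5, 5, -5, 8, 2]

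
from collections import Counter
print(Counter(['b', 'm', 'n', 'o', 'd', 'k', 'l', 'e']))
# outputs Counter({'b': 1, 'm': 1, 'n': 1, 'o': 1, 'd': 1, 'k': 1, 'l': 1, 'e': 1})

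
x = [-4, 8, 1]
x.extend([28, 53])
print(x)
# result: [-4, 8, 1, 28, 53]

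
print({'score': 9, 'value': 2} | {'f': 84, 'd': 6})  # {'score': 9, 'value': 2, 'f': 84, 'd': 6}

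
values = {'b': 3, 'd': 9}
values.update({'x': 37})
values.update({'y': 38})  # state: {'b': 3, 'd': 9, 'x': 37, 'y': 38}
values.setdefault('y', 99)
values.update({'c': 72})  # {'b': 3, 'd': 9, 'x': 37, 'y': 38, 'c': 72}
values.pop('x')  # 37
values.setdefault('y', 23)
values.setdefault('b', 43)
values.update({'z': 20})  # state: {'b': 3, 'd': 9, 'y': 38, 'c': 72, 'z': 20}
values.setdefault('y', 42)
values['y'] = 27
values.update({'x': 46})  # {'b': 3, 'd': 9, 'y': 27, 'c': 72, 'z': 20, 'x': 46}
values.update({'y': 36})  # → {'b': 3, 'd': 9, 'y': 36, 'c': 72, 'z': 20, 'x': 46}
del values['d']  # {'b': 3, 'y': 36, 'c': 72, 'z': 20, 'x': 46}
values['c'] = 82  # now {'b': 3, 'y': 36, 'c': 82, 'z': 20, 'x': 46}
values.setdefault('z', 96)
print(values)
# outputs {'b': 3, 'y': 36, 'c': 82, 'z': 20, 'x': 46}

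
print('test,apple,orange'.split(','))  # ['test', 'apple', 'orange']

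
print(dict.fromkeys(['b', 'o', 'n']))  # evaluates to {'b': None, 'o': None, 'n': None}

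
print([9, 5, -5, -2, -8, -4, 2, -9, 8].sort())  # None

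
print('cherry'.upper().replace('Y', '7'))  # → CHERR7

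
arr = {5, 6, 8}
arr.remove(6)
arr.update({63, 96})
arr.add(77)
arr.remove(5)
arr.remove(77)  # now {8, 63, 96}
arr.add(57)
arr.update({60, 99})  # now {8, 57, 60, 63, 96, 99}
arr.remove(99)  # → {8, 57, 60, 63, 96}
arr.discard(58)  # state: {8, 57, 60, 63, 96}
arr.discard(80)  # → {8, 57, 60, 63, 96}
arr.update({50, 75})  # {8, 50, 57, 60, 63, 75, 96}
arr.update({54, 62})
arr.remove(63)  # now {8, 50, 54, 57, 60, 62, 75, 96}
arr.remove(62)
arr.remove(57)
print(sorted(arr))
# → [8, 50, 54, 60, 75, 96]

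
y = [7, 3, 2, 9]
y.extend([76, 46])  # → [7, 3, 2, 9, 76, 46]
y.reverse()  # [46, 76, 9, 2, 3, 7]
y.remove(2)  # [46, 76, 9, 3, 7]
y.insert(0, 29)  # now [29, 46, 76, 9, 3, 7]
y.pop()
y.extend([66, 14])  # [29, 46, 76, 9, 3, 66, 14]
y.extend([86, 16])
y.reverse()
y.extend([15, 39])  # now [16, 86, 14, 66, 3, 9, 76, 46, 29, 15, 39]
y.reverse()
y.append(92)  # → [39, 15, 29, 46, 76, 9, 3, 66, 14, 86, 16, 92]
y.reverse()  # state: [92, 16, 86, 14, 66, 3, 9, 76, 46, 29, 15, 39]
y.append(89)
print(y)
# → [92, 16, 86, 14, 66, 3, 9, 76, 46, 29, 15, 39, 89]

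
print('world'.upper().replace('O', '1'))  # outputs W1RLD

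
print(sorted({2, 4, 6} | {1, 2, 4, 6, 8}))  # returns [1, 2, 4, 6, 8]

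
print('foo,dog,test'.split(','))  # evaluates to ['foo', 'dog', 'test']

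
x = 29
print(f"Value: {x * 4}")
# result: Value: 116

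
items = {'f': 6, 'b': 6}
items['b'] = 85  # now {'f': 6, 'b': 85}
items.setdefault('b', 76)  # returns 85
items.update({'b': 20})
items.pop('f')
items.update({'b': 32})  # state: {'b': 32}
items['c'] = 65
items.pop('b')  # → 32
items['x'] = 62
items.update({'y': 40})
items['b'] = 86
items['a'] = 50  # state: {'c': 65, 'x': 62, 'y': 40, 'b': 86, 'a': 50}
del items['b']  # {'c': 65, 'x': 62, 'y': 40, 'a': 50}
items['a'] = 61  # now {'c': 65, 'x': 62, 'y': 40, 'a': 61}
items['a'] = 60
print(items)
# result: {'c': 65, 'x': 62, 'y': 40, 'a': 60}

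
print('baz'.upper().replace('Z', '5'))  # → BA5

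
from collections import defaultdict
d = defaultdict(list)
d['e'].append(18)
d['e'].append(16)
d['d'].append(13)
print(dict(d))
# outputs {'e': [18, 16], 'd': [13]}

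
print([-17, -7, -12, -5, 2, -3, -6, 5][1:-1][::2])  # [-7, -5, -3]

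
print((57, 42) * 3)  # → (57, 42, 57, 42, 57, 42)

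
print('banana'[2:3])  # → n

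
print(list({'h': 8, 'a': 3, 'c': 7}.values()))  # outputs [8, 3, 7]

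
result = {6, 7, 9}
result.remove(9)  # {6, 7}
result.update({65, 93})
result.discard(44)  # {6, 7, 65, 93}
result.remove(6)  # {7, 65, 93}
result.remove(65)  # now {7, 93}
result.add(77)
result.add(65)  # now {7, 65, 77, 93}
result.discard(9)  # {7, 65, 77, 93}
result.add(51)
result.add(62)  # {7, 51, 62, 65, 77, 93}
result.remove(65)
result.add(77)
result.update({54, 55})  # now {7, 51, 54, 55, 62, 77, 93}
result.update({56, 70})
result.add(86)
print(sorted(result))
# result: [7, 51, 54, 55, 56, 62, 70, 77, 86, 93]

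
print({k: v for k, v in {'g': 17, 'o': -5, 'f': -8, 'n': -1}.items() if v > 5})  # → {'g': 17}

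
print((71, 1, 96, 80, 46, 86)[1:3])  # (1, 96)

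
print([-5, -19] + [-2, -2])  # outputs [-5, -19, -2, -2]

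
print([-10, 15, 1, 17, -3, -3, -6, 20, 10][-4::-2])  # [-3, 17, 15]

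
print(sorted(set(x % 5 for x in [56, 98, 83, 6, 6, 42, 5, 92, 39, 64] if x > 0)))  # [0, 1, 2, 3, 4]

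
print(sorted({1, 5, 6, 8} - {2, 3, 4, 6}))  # [1, 5, 8]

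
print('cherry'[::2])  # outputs cer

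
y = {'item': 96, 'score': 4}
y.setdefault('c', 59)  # 59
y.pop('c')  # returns 59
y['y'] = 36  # {'item': 96, 'score': 4, 'y': 36}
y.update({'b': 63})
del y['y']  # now {'item': 96, 'score': 4, 'b': 63}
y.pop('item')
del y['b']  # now {'score': 4}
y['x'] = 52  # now {'score': 4, 'x': 52}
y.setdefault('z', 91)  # 91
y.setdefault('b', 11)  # 11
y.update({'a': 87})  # {'score': 4, 'x': 52, 'z': 91, 'b': 11, 'a': 87}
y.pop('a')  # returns 87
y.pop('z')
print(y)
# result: {'score': 4, 'x': 52, 'b': 11}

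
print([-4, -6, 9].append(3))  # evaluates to None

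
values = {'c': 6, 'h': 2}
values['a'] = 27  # {'c': 6, 'h': 2, 'a': 27}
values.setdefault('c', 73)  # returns 6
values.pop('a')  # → 27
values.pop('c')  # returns 6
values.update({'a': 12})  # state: {'h': 2, 'a': 12}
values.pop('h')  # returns 2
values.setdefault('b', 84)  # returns 84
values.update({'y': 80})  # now {'a': 12, 'b': 84, 'y': 80}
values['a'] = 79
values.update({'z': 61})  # {'a': 79, 'b': 84, 'y': 80, 'z': 61}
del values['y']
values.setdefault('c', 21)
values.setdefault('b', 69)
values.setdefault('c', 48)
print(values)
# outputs {'a': 79, 'b': 84, 'z': 61, 'c': 21}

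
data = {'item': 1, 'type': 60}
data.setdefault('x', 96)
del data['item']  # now {'type': 60, 'x': 96}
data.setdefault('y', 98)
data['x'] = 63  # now {'type': 60, 'x': 63, 'y': 98}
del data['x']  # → {'type': 60, 'y': 98}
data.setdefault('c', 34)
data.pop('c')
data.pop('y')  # 98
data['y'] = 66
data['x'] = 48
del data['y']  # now {'type': 60, 'x': 48}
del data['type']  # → {'x': 48}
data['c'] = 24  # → {'x': 48, 'c': 24}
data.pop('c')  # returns 24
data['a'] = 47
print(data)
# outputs {'x': 48, 'a': 47}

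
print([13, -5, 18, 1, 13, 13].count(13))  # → 3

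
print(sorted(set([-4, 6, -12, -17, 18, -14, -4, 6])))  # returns [-17, -14, -12, -4, 6, 18]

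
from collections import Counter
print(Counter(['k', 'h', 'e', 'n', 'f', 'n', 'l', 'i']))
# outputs Counter({'n': 2, 'k': 1, 'h': 1, 'e': 1, 'f': 1, 'l': 1, 'i': 1})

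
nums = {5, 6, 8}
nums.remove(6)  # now {5, 8}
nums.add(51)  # {5, 8, 51}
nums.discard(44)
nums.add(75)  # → {5, 8, 51, 75}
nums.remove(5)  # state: {8, 51, 75}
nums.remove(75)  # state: {8, 51}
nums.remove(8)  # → {51}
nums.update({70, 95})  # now {51, 70, 95}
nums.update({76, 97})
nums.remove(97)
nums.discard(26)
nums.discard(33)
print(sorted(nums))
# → [51, 70, 76, 95]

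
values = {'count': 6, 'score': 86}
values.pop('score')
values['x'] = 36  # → {'count': 6, 'x': 36}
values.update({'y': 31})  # {'count': 6, 'x': 36, 'y': 31}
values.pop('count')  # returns 6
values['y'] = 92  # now {'x': 36, 'y': 92}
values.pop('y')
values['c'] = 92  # {'x': 36, 'c': 92}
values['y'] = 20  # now {'x': 36, 'c': 92, 'y': 20}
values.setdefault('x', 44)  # 36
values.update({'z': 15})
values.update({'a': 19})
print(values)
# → {'x': 36, 'c': 92, 'y': 20, 'z': 15, 'a': 19}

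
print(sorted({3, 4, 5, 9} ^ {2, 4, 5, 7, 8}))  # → [2, 3, 7, 8, 9]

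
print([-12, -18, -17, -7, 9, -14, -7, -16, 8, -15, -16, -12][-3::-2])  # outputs [-15, -16, -14, -7, -18]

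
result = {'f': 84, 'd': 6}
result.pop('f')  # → 84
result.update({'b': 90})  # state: {'d': 6, 'b': 90}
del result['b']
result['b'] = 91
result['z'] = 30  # {'d': 6, 'b': 91, 'z': 30}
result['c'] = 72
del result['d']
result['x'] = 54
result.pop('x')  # 54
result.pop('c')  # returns 72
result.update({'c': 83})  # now {'b': 91, 'z': 30, 'c': 83}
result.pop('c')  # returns 83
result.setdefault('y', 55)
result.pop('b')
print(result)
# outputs {'z': 30, 'y': 55}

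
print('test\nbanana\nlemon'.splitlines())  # ['test', 'banana', 'lemon']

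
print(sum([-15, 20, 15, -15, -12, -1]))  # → -8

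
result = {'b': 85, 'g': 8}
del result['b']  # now {'g': 8}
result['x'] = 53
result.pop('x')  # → 53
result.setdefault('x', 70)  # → 70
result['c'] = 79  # {'g': 8, 'x': 70, 'c': 79}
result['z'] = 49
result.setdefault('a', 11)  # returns 11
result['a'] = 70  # {'g': 8, 'x': 70, 'c': 79, 'z': 49, 'a': 70}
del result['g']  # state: {'x': 70, 'c': 79, 'z': 49, 'a': 70}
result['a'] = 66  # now {'x': 70, 'c': 79, 'z': 49, 'a': 66}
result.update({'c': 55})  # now {'x': 70, 'c': 55, 'z': 49, 'a': 66}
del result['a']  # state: {'x': 70, 'c': 55, 'z': 49}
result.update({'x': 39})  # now {'x': 39, 'c': 55, 'z': 49}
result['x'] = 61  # {'x': 61, 'c': 55, 'z': 49}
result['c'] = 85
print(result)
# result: {'x': 61, 'c': 85, 'z': 49}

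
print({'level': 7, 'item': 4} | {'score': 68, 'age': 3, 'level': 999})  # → {'level': 999, 'item': 4, 'score': 68, 'age': 3}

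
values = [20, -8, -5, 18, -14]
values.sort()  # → [-14, -8, -5, 18, 20]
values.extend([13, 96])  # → [-14, -8, -5, 18, 20, 13, 96]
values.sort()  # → [-14, -8, -5, 13, 18, 20, 96]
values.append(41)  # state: [-14, -8, -5, 13, 18, 20, 96, 41]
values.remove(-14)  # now [-8, -5, 13, 18, 20, 96, 41]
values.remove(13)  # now [-8, -5, 18, 20, 96, 41]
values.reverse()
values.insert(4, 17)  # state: [41, 96, 20, 18, 17, -5, -8]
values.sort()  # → [-8, -5, 17, 18, 20, 41, 96]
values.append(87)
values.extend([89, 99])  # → [-8, -5, 17, 18, 20, 41, 96, 87, 89, 99]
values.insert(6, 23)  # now [-8, -5, 17, 18, 20, 41, 23, 96, 87, 89, 99]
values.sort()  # [-8, -5, 17, 18, 20, 23, 41, 87, 89, 96, 99]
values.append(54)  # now [-8, -5, 17, 18, 20, 23, 41, 87, 89, 96, 99, 54]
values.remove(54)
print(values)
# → [-8, -5, 17, 18, 20, 23, 41, 87, 89, 96, 99]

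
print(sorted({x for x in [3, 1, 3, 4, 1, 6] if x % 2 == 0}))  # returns [4, 6]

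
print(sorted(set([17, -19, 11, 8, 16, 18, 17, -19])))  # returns [-19, 8, 11, 16, 17, 18]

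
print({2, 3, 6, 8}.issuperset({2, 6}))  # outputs True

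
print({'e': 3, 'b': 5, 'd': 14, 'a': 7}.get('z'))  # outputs None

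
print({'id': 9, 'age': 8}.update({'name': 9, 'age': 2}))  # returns None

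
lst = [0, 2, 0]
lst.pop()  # 0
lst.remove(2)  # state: [0]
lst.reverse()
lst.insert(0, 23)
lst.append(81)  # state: [23, 0, 81]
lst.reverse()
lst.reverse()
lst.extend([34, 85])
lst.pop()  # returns 85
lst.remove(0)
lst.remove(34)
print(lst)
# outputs [23, 81]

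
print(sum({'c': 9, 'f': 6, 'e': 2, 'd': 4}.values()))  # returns 21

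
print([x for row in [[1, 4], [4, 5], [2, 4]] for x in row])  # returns [1, 4, 4, 5, 2, 4]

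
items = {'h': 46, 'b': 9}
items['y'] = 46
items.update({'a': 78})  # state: {'h': 46, 'b': 9, 'y': 46, 'a': 78}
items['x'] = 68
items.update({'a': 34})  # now {'h': 46, 'b': 9, 'y': 46, 'a': 34, 'x': 68}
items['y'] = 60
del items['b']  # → {'h': 46, 'y': 60, 'a': 34, 'x': 68}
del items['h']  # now {'y': 60, 'a': 34, 'x': 68}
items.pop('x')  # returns 68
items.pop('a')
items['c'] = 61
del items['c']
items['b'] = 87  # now {'y': 60, 'b': 87}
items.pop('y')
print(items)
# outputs {'b': 87}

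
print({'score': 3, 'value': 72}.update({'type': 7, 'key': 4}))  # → None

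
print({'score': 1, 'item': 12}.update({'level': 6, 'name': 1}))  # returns None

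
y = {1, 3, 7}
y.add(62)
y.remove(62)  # {1, 3, 7}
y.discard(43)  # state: {1, 3, 7}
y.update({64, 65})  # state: {1, 3, 7, 64, 65}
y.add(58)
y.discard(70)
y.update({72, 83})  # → {1, 3, 7, 58, 64, 65, 72, 83}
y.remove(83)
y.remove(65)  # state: {1, 3, 7, 58, 64, 72}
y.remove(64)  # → {1, 3, 7, 58, 72}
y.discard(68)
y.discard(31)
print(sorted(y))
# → [1, 3, 7, 58, 72]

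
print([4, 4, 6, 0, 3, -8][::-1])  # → [-8, 3, 0, 6, 4, 4]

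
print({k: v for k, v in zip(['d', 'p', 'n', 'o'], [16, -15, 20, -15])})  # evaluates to {'d': 16, 'p': -15, 'n': 20, 'o': -15}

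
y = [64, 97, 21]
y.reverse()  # [21, 97, 64]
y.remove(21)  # [97, 64]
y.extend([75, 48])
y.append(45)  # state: [97, 64, 75, 48, 45]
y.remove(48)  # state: [97, 64, 75, 45]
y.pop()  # 45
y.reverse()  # [75, 64, 97]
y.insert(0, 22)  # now [22, 75, 64, 97]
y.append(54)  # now [22, 75, 64, 97, 54]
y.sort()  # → [22, 54, 64, 75, 97]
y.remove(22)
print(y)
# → [54, 64, 75, 97]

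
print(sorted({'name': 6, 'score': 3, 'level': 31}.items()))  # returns [('level', 31), ('name', 6), ('score', 3)]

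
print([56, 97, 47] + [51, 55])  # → [56, 97, 47, 51, 55]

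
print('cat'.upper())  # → CAT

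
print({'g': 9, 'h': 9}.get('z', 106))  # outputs 106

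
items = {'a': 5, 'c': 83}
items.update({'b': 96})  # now {'a': 5, 'c': 83, 'b': 96}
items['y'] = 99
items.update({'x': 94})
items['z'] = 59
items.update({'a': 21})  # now {'a': 21, 'c': 83, 'b': 96, 'y': 99, 'x': 94, 'z': 59}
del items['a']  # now {'c': 83, 'b': 96, 'y': 99, 'x': 94, 'z': 59}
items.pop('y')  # 99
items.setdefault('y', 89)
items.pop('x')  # 94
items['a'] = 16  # {'c': 83, 'b': 96, 'z': 59, 'y': 89, 'a': 16}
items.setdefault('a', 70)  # 16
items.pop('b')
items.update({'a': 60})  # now {'c': 83, 'z': 59, 'y': 89, 'a': 60}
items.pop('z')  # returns 59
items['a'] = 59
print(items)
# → {'c': 83, 'y': 89, 'a': 59}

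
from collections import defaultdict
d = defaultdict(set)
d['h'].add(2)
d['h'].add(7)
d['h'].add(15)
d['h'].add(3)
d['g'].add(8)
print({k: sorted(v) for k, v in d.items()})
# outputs {'h': [2, 3, 7, 15], 'g': [8]}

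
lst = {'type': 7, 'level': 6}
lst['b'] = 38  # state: {'type': 7, 'level': 6, 'b': 38}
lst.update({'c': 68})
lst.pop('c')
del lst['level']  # {'type': 7, 'b': 38}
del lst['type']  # {'b': 38}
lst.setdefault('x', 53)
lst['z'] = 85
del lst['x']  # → {'b': 38, 'z': 85}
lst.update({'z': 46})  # {'b': 38, 'z': 46}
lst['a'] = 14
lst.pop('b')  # 38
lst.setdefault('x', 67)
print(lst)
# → {'z': 46, 'a': 14, 'x': 67}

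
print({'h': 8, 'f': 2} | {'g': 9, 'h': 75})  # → {'h': 75, 'f': 2, 'g': 9}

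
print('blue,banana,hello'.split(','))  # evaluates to ['blue', 'banana', 'hello']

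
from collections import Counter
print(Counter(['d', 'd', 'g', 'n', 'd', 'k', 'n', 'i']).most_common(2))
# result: [('d', 3), ('n', 2)]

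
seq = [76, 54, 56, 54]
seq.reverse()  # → [54, 56, 54, 76]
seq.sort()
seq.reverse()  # [76, 56, 54, 54]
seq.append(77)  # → [76, 56, 54, 54, 77]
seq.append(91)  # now [76, 56, 54, 54, 77, 91]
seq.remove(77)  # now [76, 56, 54, 54, 91]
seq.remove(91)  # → [76, 56, 54, 54]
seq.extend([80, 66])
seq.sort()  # [54, 54, 56, 66, 76, 80]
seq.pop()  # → 80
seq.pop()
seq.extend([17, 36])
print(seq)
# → [54, 54, 56, 66, 17, 36]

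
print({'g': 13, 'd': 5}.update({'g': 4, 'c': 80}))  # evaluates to None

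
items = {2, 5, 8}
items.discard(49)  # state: {2, 5, 8}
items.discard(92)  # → {2, 5, 8}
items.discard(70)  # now {2, 5, 8}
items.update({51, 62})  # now {2, 5, 8, 51, 62}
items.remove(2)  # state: {5, 8, 51, 62}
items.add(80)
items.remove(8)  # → {5, 51, 62, 80}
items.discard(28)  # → {5, 51, 62, 80}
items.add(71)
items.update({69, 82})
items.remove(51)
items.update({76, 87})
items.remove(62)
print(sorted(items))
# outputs [5, 69, 71, 76, 80, 82, 87]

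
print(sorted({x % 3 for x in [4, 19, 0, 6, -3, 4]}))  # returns [0, 1]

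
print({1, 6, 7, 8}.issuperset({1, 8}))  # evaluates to True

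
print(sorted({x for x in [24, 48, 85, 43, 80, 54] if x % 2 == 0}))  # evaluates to [24, 48, 54, 80]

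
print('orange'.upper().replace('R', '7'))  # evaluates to O7ANGE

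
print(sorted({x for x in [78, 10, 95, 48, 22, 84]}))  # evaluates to [10, 22, 48, 78, 84, 95]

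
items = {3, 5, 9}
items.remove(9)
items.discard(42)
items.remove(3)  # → {5}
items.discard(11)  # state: {5}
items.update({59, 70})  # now {5, 59, 70}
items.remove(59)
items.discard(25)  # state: {5, 70}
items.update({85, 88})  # {5, 70, 85, 88}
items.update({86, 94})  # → {5, 70, 85, 86, 88, 94}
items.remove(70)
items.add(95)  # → {5, 85, 86, 88, 94, 95}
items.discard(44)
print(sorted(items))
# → [5, 85, 86, 88, 94, 95]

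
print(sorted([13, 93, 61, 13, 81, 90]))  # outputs [13, 13, 61, 81, 90, 93]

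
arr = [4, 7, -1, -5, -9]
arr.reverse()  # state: [-9, -5, -1, 7, 4]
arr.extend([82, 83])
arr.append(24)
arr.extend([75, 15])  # [-9, -5, -1, 7, 4, 82, 83, 24, 75, 15]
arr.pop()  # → 15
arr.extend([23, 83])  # [-9, -5, -1, 7, 4, 82, 83, 24, 75, 23, 83]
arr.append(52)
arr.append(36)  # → [-9, -5, -1, 7, 4, 82, 83, 24, 75, 23, 83, 52, 36]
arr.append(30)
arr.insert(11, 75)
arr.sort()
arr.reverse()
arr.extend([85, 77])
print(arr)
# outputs [83, 83, 82, 75, 75, 52, 36, 30, 24, 23, 7, 4, -1, -5, -9, 85, 77]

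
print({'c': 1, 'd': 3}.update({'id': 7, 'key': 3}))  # None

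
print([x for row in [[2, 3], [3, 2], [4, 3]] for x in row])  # [2, 3, 3, 2, 4, 3]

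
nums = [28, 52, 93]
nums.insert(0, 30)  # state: [30, 28, 52, 93]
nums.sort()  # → [28, 30, 52, 93]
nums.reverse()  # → [93, 52, 30, 28]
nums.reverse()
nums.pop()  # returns 93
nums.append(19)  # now [28, 30, 52, 19]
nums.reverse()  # [19, 52, 30, 28]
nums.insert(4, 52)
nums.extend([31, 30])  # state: [19, 52, 30, 28, 52, 31, 30]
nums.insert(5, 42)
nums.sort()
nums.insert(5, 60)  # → [19, 28, 30, 30, 31, 60, 42, 52, 52]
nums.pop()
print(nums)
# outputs [19, 28, 30, 30, 31, 60, 42, 52]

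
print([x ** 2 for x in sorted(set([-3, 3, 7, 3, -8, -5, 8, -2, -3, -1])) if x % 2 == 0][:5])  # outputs [64, 4, 64]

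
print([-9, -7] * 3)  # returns [-9, -7, -9, -7, -9, -7]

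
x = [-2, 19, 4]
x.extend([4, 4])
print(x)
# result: [-2, 19, 4, 4, 4]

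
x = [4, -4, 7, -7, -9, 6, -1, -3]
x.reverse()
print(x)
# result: [-3, -1, 6, -9, -7, 7, -4, 4]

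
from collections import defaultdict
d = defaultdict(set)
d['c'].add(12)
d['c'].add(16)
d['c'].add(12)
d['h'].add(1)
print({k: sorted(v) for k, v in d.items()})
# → {'c': [12, 16], 'h': [1]}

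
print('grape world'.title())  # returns Grape World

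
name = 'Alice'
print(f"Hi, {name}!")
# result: Hi, Alice!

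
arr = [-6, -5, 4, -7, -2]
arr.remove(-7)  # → [-6, -5, 4, -2]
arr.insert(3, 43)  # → [-6, -5, 4, 43, -2]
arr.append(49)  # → [-6, -5, 4, 43, -2, 49]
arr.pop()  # 49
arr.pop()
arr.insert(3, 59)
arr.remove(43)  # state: [-6, -5, 4, 59]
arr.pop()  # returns 59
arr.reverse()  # [4, -5, -6]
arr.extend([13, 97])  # [4, -5, -6, 13, 97]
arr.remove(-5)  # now [4, -6, 13, 97]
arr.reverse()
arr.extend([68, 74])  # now [97, 13, -6, 4, 68, 74]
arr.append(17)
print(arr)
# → [97, 13, -6, 4, 68, 74, 17]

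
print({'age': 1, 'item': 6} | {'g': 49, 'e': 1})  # {'age': 1, 'item': 6, 'g': 49, 'e': 1}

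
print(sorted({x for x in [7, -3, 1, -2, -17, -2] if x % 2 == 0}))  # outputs [-2]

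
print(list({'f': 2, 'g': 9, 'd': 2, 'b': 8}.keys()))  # ['f', 'g', 'd', 'b']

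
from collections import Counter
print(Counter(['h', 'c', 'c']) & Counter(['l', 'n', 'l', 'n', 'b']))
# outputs Counter()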